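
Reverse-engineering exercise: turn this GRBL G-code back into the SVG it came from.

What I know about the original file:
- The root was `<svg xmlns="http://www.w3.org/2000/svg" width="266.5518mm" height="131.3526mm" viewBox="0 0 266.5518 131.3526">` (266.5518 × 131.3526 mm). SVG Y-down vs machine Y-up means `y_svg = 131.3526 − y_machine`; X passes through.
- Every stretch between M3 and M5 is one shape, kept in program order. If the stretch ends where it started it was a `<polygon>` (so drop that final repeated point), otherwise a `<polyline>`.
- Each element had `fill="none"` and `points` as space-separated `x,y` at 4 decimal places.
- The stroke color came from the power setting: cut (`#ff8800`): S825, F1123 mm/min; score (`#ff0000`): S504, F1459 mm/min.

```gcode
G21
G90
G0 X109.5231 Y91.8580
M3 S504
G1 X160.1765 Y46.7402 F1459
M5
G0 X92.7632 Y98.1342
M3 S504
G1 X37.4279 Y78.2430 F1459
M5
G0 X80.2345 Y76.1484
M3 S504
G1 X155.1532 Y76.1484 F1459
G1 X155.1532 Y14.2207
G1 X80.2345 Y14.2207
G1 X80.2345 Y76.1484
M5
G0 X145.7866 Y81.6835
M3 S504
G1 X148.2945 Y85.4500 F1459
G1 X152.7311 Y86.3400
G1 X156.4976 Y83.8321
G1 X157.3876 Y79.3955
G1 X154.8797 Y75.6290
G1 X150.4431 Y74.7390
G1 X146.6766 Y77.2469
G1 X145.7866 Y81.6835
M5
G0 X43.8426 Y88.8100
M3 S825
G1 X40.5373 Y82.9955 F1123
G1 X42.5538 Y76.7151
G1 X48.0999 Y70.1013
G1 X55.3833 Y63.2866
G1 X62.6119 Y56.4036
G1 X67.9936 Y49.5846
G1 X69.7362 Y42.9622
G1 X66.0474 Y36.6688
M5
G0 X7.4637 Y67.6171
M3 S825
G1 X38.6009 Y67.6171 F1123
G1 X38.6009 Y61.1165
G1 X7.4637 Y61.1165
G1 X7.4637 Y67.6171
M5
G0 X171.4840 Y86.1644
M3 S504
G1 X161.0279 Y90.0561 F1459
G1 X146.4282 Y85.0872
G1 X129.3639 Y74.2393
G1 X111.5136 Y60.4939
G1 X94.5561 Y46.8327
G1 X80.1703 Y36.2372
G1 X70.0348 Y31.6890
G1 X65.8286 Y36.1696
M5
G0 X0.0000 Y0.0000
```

y_svg = 131.3526 − y_m.

[1] S504→`#ff0000` (score); open run; points: 109.5231,39.4946 160.1765,84.6124

[2] S504→`#ff0000` (score); open run; points: 92.7632,33.2184 37.4279,53.1096

[3] S504→`#ff0000` (score); closed run; points: 80.2345,55.2042 155.1532,55.2042 155.1532,117.1319 80.2345,117.1319

[4] S504→`#ff0000` (score); closed run; points: 145.7866,49.6691 148.2945,45.9026 152.7311,45.0126 156.4976,47.5205 157.3876,51.9571 154.8797,55.7236 150.4431,56.6136 146.6766,54.1057

[5] S825→`#ff8800` (cut); open run; points: 43.8426,42.5426 40.5373,48.3571 42.5538,54.6375 48.0999,61.2513 55.3833,68.0660 62.6119,74.9490 67.9936,81.7680 69.7362,88.3904 66.0474,94.6838

[6] S825→`#ff8800` (cut); closed run; points: 7.4637,63.7355 38.6009,63.7355 38.6009,70.2361 7.4637,70.2361

[7] S504→`#ff0000` (score); open run; points: 171.4840,45.1882 161.0279,41.2965 146.4282,46.2654 129.3639,57.1133 111.5136,70.8587 94.5561,84.5199 80.1703,95.1154 70.0348,99.6636 65.8286,95.1830

<svg xmlns="http://www.w3.org/2000/svg" width="266.5518mm" height="131.3526mm" viewBox="0 0 266.5518 131.3526">
  <polyline points="109.5231,39.4946 160.1765,84.6124" fill="none" stroke="#ff0000"/>
  <polyline points="92.7632,33.2184 37.4279,53.1096" fill="none" stroke="#ff0000"/>
  <polygon points="80.2345,55.2042 155.1532,55.2042 155.1532,117.1319 80.2345,117.1319" fill="none" stroke="#ff0000"/>
  <polygon points="145.7866,49.6691 148.2945,45.9026 152.7311,45.0126 156.4976,47.5205 157.3876,51.9571 154.8797,55.7236 150.4431,56.6136 146.6766,54.1057" fill="none" stroke="#ff0000"/>
  <polyline points="43.8426,42.5426 40.5373,48.3571 42.5538,54.6375 48.0999,61.2513 55.3833,68.0660 62.6119,74.9490 67.9936,81.7680 69.7362,88.3904 66.0474,94.6838" fill="none" stroke="#ff8800"/>
  <polygon points="7.4637,63.7355 38.6009,63.7355 38.6009,70.2361 7.4637,70.2361" fill="none" stroke="#ff8800"/>
  <polyline points="171.4840,45.1882 161.0279,41.2965 146.4282,46.2654 129.3639,57.1133 111.5136,70.8587 94.5561,84.5199 80.1703,95.1154 70.0348,99.6636 65.8286,95.1830" fill="none" stroke="#ff0000"/>
</svg>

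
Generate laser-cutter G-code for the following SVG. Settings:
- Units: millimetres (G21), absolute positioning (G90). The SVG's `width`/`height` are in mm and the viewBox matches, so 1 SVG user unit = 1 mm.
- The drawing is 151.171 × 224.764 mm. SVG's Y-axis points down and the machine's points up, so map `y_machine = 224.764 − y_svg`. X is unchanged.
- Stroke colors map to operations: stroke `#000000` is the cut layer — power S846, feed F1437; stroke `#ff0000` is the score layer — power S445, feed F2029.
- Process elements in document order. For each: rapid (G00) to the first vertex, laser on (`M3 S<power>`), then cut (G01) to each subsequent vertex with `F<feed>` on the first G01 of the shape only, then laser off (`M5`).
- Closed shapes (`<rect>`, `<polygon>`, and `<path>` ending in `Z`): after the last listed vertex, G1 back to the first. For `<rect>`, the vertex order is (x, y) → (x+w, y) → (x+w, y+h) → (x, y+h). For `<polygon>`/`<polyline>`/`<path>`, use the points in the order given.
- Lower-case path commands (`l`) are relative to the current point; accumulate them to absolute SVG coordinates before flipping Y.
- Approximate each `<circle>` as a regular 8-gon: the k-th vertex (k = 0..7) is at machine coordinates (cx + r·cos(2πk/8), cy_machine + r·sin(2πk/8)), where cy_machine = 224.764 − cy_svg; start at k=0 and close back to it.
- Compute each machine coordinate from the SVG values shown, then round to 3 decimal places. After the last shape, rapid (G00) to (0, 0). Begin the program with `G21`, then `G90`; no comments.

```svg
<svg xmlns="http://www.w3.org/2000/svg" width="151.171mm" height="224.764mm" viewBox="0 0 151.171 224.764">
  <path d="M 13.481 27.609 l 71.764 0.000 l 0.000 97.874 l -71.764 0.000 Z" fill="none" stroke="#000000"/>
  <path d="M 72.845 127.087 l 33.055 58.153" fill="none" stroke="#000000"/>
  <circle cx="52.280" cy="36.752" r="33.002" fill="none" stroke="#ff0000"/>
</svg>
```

viewBox `0 0 151.171 224.764` with mm width/height → 1 unit = 1 mm. Flip: y_m = 224.764 − y_svg.

**Shape 1** — `<path>` rectangle, stroke `#000000` → cut (S846, F1437). Machine vertices: (13.481,197.155) → (85.245,197.155) → (85.245,99.281) → (13.481,99.281) → (13.481,197.155). Closed: final G1 returns to the first vertex.

**Shape 2** — `<path>` line segment, stroke `#000000` → cut (S846, F1437). Machine vertices: (72.845,97.677) → (105.900,39.524). Open path.

**Shape 3** — `<circle>` circle, stroke `#ff0000` → score (S445, F2029). Machine vertices: (85.282,188.012) → (75.616,211.348) → (52.280,221.014) → (28.944,211.348) → (19.278,188.012) → (28.944,164.676) → (52.280,155.010) → (75.616,164.676) → (85.282,188.012). Closed: final G1 returns to the first vertex.

G21
G90
G00 X13.481 Y197.155
M3 S846
G01 X85.245 Y197.155 F1437
G01 X85.245 Y99.281
G01 X13.481 Y99.281
G01 X13.481 Y197.155
M5
G00 X72.845 Y97.677
M3 S846
G01 X105.900 Y39.524 F1437
M5
G00 X85.282 Y188.012
M3 S445
G01 X75.616 Y211.348 F2029
G01 X52.280 Y221.014
G01 X28.944 Y211.348
G01 X19.278 Y188.012
G01 X28.944 Y164.676
G01 X52.280 Y155.010
G01 X75.616 Y164.676
G01 X85.282 Y188.012
M5
G00 X0.000 Y0.000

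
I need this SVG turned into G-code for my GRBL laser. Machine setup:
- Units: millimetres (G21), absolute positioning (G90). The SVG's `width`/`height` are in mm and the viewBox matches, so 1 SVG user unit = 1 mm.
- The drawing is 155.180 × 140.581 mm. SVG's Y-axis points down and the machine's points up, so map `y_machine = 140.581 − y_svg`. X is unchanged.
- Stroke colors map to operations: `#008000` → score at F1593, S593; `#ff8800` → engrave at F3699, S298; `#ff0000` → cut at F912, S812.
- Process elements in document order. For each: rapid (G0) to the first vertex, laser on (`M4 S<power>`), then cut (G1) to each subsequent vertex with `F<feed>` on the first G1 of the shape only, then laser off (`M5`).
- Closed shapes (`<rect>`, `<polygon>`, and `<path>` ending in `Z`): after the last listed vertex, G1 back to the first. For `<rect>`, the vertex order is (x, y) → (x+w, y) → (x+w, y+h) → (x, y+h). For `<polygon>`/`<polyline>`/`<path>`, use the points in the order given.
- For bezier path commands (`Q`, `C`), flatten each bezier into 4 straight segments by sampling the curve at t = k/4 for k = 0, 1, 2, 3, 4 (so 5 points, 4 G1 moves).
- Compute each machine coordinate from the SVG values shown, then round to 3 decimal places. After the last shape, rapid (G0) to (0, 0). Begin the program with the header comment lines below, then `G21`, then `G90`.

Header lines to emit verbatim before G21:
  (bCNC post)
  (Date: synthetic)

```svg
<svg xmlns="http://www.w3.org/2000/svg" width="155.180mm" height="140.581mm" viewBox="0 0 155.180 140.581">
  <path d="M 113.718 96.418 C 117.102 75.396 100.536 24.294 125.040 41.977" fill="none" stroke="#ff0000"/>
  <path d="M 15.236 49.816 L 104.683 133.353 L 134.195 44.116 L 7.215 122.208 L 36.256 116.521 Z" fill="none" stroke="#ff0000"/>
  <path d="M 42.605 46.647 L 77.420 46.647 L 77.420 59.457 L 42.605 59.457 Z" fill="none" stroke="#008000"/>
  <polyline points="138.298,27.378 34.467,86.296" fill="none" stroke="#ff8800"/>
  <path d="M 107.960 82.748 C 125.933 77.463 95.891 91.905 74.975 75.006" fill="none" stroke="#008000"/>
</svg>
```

1 u = 1 mm; y_m = 140.581 − y.

[1] `<path>` cubic bezier, #ff0000→cut S812 F912: (113.718,44.163) → (113.469,64.025) → (111.459,85.898) → (113.409,100.514) → (125.040,98.604)

[2] `<path>` closed polygon, #ff0000→cut S812 F912: (15.236,90.765) → (104.683,7.228) → (134.195,96.465) → (7.215,18.373) → (36.256,24.060) → (15.236,90.765) (closed)

[3] `<path>` rectangle, #008000→score S593 F1593: (42.605,93.934) → (77.420,93.934) → (77.420,81.124) → (42.605,81.124) → (42.605,93.934) (closed)

[4] `<polyline>` line segment, #ff8800→engrave S298 F3699: (138.298,113.203) → (34.467,54.285)

[5] `<path>` cubic bezier, #008000→score S593 F1593: (107.960,57.833) → (113.330,58.896) → (106.051,57.349) → (91.480,57.979) → (74.975,65.575)

(bCNC post)
(Date: synthetic)
G21
G90
G0 X113.718 Y44.163
M4 S812
G1 X113.469 Y64.025 F912
G1 X111.459 Y85.898
G1 X113.409 Y100.514
G1 X125.040 Y98.604
M5
G0 X15.236 Y90.765
M4 S812
G1 X104.683 Y7.228 F912
G1 X134.195 Y96.465
G1 X7.215 Y18.373
G1 X36.256 Y24.060
G1 X15.236 Y90.765
M5
G0 X42.605 Y93.934
M4 S593
G1 X77.420 Y93.934 F1593
G1 X77.420 Y81.124
G1 X42.605 Y81.124
G1 X42.605 Y93.934
M5
G0 X138.298 Y113.203
M4 S298
G1 X34.467 Y54.285 F3699
M5
G0 X107.960 Y57.833
M4 S593
G1 X113.330 Y58.896 F1593
G1 X106.051 Y57.349
G1 X91.480 Y57.979
G1 X74.975 Y65.575
M5
G0 X0.000 Y0.000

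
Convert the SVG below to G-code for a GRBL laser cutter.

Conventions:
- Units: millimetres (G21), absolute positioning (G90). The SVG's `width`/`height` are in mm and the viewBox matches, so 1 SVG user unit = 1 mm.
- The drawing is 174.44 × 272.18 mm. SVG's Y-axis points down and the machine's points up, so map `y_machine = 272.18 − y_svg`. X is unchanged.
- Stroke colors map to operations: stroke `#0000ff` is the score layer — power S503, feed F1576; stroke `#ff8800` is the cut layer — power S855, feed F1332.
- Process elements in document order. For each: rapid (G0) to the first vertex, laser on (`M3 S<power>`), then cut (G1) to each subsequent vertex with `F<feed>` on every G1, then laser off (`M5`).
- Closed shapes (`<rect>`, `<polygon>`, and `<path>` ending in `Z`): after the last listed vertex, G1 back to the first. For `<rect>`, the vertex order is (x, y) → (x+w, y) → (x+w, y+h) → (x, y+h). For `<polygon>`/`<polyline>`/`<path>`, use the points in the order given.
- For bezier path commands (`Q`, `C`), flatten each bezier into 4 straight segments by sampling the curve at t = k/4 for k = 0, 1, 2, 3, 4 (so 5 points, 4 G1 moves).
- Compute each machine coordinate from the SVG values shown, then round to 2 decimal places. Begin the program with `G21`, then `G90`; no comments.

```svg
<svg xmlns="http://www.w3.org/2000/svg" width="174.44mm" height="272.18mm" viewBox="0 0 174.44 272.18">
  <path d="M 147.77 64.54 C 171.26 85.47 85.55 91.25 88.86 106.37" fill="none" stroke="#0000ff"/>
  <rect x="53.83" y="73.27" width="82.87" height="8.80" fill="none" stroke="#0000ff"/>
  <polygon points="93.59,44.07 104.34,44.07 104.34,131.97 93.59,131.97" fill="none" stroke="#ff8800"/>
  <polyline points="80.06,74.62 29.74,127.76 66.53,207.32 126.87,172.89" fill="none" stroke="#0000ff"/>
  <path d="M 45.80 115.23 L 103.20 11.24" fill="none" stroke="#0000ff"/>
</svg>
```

1 u = 1 mm; y_m = 272.18 − y.

[1] `<path>` cubic bezier, #0000ff→score S503 F1576: (147.77,207.64) → (148.01,194.40) → (125.88,184.55) → (99.97,175.78) → (88.86,165.81)

[2] `<rect>` rectangle, #0000ff→score S503 F1576: (53.83,198.91) → (136.70,198.91) → (136.70,190.11) → (53.83,190.11) → (53.83,198.91) (closed)

[3] `<polygon>` rectangle, #ff8800→cut S855 F1332: (93.59,228.11) → (104.34,228.11) → (104.34,140.21) → (93.59,140.21) → (93.59,228.11) (closed)

[4] `<polyline>` open polyline, #0000ff→score S503 F1576: (80.06,197.56) → (29.74,144.42) → (66.53,64.86) → (126.87,99.29)

[5] `<path>` line segment, #0000ff→score S503 F1576: (45.80,156.95) → (103.20,260.94)

G21
G90
G0 X147.77 Y207.64
M3 S503
G1 X148.01 Y194.40 F1576
G1 X125.88 Y184.55 F1576
G1 X99.97 Y175.78 F1576
G1 X88.86 Y165.81 F1576
M5
G0 X53.83 Y198.91
M3 S503
G1 X136.70 Y198.91 F1576
G1 X136.70 Y190.11 F1576
G1 X53.83 Y190.11 F1576
G1 X53.83 Y198.91 F1576
M5
G0 X93.59 Y228.11
M3 S855
G1 X104.34 Y228.11 F1332
G1 X104.34 Y140.21 F1332
G1 X93.59 Y140.21 F1332
G1 X93.59 Y228.11 F1332
M5
G0 X80.06 Y197.56
M3 S503
G1 X29.74 Y144.42 F1576
G1 X66.53 Y64.86 F1576
G1 X126.87 Y99.29 F1576
M5
G0 X45.80 Y156.95
M3 S503
G1 X103.20 Y260.94 F1576
M5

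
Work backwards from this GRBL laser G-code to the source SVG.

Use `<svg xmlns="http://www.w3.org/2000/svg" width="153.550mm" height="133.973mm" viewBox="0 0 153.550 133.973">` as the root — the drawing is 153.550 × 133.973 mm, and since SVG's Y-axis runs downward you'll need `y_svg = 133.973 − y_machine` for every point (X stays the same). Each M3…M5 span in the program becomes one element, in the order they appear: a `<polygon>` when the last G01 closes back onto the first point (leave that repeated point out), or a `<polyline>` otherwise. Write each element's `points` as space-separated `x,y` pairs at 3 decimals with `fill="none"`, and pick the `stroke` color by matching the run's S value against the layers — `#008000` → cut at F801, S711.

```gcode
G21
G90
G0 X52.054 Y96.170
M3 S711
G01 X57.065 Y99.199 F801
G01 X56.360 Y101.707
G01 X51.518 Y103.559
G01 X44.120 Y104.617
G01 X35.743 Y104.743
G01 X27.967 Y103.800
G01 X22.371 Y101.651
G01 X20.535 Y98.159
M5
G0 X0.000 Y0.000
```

Each laser-on run becomes one SVG element. Flip Y back into SVG space with y_svg = 133.973 − y_machine. Every run uses S711, so all elements get stroke `#008000` (cut).

Run 1: The run is open, so emit a `<polyline>` with points (Y-flipped): 52.054,37.803 57.065,34.774 56.360,32.266 51.518,30.414 44.120,29.356 35.743,29.230 27.967,30.173 22.371,32.322 20.535,35.814.

<svg xmlns="http://www.w3.org/2000/svg" width="153.550mm" height="133.973mm" viewBox="0 0 153.550 133.973">
  <polyline points="52.054,37.803 57.065,34.774 56.360,32.266 51.518,30.414 44.120,29.356 35.743,29.230 27.967,30.173 22.371,32.322 20.535,35.814" fill="none" stroke="#008000"/>
</svg>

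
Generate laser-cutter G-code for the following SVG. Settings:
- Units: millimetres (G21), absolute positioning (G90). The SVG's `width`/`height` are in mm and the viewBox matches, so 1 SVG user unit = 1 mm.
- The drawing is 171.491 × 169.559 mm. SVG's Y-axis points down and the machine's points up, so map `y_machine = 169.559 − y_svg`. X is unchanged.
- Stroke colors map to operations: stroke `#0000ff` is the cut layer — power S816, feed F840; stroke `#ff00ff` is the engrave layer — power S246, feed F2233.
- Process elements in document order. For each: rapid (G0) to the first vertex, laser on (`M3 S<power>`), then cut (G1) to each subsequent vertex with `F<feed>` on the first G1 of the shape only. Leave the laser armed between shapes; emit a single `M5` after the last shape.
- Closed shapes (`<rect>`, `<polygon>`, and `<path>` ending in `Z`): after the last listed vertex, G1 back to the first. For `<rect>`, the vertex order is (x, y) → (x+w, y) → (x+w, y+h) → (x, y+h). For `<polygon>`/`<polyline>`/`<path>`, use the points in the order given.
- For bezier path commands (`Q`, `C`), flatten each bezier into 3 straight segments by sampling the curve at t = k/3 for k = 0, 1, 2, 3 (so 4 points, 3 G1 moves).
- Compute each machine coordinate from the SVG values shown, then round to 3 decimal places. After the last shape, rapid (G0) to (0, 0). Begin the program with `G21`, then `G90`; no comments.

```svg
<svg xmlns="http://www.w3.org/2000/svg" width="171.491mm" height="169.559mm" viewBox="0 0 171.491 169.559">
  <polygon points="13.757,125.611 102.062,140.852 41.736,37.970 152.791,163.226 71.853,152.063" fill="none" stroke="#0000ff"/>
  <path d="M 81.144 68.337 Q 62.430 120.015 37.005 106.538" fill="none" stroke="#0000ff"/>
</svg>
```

G21
G90
G0 X13.757 Y43.948
M3 S816
G1 X102.062 Y28.707 F840
G1 X41.736 Y131.589
G1 X152.791 Y6.333
G1 X71.853 Y17.496
G1 X13.757 Y43.948
G0 X81.144 Y101.222
M3 S816
G1 X67.922 Y74.009 F840
G1 X53.209 Y61.276
G1 X37.005 Y63.021
M5
G0 X0.000 Y0.000

Since the viewBox matches the mm dimensions, user units are millimetres directly. The only transform is the Y-flip y_m = 169.559 − y_svg.

Shape 1 is a closed polygon drawn with `<polygon>`. Its stroke #0000ff means cut at S816, F840. After flipping Y the toolpath is (13.757,43.948) → (102.062,28.707) → (41.736,131.589) → (152.791,6.333) → (71.853,17.496) → (13.757,43.948), returning to the start.

Shape 2 is a quadratic bezier drawn with `<path>`. Its stroke #0000ff means cut at S816, F840. After flipping Y the toolpath is (81.144,101.222) → (67.922,74.009) → (53.209,61.276) → (37.005,63.021).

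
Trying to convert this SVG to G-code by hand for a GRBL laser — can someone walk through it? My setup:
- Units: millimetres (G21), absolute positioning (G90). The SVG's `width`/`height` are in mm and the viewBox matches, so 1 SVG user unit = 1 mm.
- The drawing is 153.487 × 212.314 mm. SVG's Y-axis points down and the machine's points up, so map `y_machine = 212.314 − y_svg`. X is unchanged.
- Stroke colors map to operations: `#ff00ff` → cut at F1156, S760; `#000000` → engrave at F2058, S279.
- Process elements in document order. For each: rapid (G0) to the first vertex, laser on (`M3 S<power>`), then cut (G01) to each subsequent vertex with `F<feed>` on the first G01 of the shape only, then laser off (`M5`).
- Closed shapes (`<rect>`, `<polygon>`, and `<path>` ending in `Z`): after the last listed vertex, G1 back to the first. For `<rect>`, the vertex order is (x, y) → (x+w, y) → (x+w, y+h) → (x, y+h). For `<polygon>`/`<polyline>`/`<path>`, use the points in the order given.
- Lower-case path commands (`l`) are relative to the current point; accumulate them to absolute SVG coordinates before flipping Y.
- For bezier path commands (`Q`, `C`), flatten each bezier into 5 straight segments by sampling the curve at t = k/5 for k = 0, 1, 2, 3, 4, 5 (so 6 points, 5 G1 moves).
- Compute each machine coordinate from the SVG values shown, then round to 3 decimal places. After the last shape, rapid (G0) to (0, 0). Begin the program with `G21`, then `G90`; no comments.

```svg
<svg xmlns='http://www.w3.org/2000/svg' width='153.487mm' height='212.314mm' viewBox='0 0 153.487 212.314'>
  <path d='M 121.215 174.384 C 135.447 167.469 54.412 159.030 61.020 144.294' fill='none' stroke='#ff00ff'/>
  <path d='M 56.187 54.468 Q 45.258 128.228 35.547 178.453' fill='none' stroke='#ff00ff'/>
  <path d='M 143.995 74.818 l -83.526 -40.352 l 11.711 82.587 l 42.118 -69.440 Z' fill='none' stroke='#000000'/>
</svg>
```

G21
G90
G0 X121.215 Y37.930
M3 S760
G01 X119.785 Y42.300 F1156
G01 X104.271 Y47.265
G01 X83.453 Y53.054
G01 X66.109 Y59.896
G01 X61.020 Y68.020
M5
G0 X56.187 Y157.846
M3 S760
G01 X51.864 Y129.283 F1156
G01 X47.639 Y102.604
G01 X43.511 Y77.807
G01 X39.480 Y54.892
G01 X35.547 Y33.861
M5
G0 X143.995 Y137.496
M3 S279
G01 X60.469 Y177.848 F2058
G01 X72.180 Y95.261
G01 X114.298 Y164.701
G01 X143.995 Y137.496
M5
G0 X0.000 Y0.000

Since the viewBox matches the mm dimensions, user units are millimetres directly. The only transform is the Y-flip y_m = 212.314 − y_svg.

Shape 1 is a cubic bezier drawn with `<path>`. Its stroke #ff00ff means cut at S760, F1156. After flipping Y the toolpath is (121.215,37.930) → (119.785,42.300) → (104.271,47.265) → (83.453,53.054) → (66.109,59.896) → (61.020,68.020).

Shape 2 is a quadratic bezier drawn with `<path>`. Its stroke #ff00ff means cut at S760, F1156. After flipping Y the toolpath is (56.187,157.846) → (51.864,129.283) → (47.639,102.604) → (43.511,77.807) → (39.480,54.892) → (35.547,33.861).

Shape 3 is a closed polygon drawn with `<path>`. Its stroke #000000 means engrave at S279, F2058. After flipping Y the toolpath is (143.995,137.496) → (60.469,177.848) → (72.180,95.261) → (114.298,164.701) → (143.995,137.496), returning to the start.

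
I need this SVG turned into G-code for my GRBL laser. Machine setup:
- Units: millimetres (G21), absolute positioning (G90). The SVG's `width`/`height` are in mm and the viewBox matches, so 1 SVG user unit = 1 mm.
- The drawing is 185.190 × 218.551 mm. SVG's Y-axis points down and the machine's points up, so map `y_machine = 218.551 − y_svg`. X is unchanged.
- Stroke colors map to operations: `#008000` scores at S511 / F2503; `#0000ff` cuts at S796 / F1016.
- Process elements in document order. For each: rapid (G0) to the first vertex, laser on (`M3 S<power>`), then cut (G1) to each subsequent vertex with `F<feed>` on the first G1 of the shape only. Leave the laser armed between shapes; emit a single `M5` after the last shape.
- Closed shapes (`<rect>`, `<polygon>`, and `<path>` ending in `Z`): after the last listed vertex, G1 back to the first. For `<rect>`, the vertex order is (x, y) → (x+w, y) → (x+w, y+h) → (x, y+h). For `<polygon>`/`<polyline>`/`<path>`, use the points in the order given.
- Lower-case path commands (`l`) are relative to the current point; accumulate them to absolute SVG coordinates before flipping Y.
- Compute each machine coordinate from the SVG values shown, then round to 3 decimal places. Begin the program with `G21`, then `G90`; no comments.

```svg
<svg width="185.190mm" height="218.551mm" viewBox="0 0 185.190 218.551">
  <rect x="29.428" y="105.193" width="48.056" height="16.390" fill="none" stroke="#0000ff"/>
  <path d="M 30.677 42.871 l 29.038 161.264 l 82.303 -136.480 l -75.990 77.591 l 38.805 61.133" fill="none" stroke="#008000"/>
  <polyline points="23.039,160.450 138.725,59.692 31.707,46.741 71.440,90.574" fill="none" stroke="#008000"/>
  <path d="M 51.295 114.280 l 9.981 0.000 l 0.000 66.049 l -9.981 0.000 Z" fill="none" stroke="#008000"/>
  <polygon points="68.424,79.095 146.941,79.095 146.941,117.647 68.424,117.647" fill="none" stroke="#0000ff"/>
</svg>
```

G21
G90
G0 X29.428 Y113.358
M3 S796
G1 X77.484 Y113.358 F1016
G1 X77.484 Y96.968
G1 X29.428 Y96.968
G1 X29.428 Y113.358
G0 X30.677 Y175.680
M3 S511
G1 X59.715 Y14.416 F2503
G1 X142.018 Y150.896
G1 X66.028 Y73.305
G1 X104.833 Y12.172
G0 X23.039 Y58.101
M3 S511
G1 X138.725 Y158.859 F2503
G1 X31.707 Y171.810
G1 X71.440 Y127.977
G0 X51.295 Y104.271
M3 S511
G1 X61.276 Y104.271 F2503
G1 X61.276 Y38.222
G1 X51.295 Y38.222
G1 X51.295 Y104.271
G0 X68.424 Y139.456
M3 S796
G1 X146.941 Y139.456 F1016
G1 X146.941 Y100.904
G1 X68.424 Y100.904
G1 X68.424 Y139.456
M5

Since the viewBox matches the mm dimensions, user units are millimetres directly. The only transform is the Y-flip y_m = 218.551 − y_svg.

Shape 1 is a rectangle drawn with `<rect>`. Its stroke #0000ff means cut at S796, F1016. After flipping Y the toolpath is (29.428,113.358) → (77.484,113.358) → (77.484,96.968) → (29.428,96.968) → (29.428,113.358), returning to the start.

Shape 2 is a open polyline drawn with `<path>`. Its stroke #008000 means score at S511, F2503. After flipping Y the toolpath is (30.677,175.680) → (59.715,14.416) → (142.018,150.896) → (66.028,73.305) → (104.833,12.172).

Shape 3 is a open polyline drawn with `<polyline>`. Its stroke #008000 means score at S511, F2503. After flipping Y the toolpath is (23.039,58.101) → (138.725,158.859) → (31.707,171.810) → (71.440,127.977).

Shape 4 is a rectangle drawn with `<path>`. Its stroke #008000 means score at S511, F2503. After flipping Y the toolpath is (51.295,104.271) → (61.276,104.271) → (61.276,38.222) → (51.295,38.222) → (51.295,104.271), returning to the start.

Shape 5 is a rectangle drawn with `<polygon>`. Its stroke #0000ff means cut at S796, F1016. After flipping Y the toolpath is (68.424,139.456) → (146.941,139.456) → (146.941,100.904) → (68.424,100.904) → (68.424,139.456), returning to the start.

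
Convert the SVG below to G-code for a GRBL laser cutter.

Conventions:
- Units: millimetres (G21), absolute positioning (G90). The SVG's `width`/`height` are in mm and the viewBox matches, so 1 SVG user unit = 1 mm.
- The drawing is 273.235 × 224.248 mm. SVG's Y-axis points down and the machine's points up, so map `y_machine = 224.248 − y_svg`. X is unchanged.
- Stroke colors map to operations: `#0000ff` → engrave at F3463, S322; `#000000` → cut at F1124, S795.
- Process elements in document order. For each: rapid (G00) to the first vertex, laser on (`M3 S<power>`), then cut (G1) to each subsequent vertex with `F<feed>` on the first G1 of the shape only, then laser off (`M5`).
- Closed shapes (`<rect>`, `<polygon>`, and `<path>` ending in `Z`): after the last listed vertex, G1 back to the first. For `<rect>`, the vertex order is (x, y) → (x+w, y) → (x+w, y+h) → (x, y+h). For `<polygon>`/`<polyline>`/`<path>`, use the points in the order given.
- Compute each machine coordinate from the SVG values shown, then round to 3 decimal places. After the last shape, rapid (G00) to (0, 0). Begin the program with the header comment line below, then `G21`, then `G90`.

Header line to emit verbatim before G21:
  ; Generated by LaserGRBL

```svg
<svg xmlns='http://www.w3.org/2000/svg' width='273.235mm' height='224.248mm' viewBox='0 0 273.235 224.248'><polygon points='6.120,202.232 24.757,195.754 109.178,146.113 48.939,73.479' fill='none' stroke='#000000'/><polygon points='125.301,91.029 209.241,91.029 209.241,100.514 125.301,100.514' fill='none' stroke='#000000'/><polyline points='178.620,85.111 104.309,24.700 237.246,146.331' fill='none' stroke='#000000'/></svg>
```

viewBox `0 0 273.235 224.248` with mm width/height → 1 unit = 1 mm. Flip: y_m = 224.248 − y_svg.

**Shape 1** — `<polygon>` closed polygon, stroke `#000000` → cut (S795, F1124). Machine vertices: (6.120,22.016) → (24.757,28.494) → (109.178,78.135) → (48.939,150.769) → (6.120,22.016). Closed: final G1 returns to the first vertex.

**Shape 2** — `<polygon>` rectangle, stroke `#000000` → cut (S795, F1124). Machine vertices: (125.301,133.219) → (209.241,133.219) → (209.241,123.734) → (125.301,123.734) → (125.301,133.219). Closed: final G1 returns to the first vertex.

**Shape 3** — `<polyline>` open polyline, stroke `#000000` → cut (S795, F1124). Machine vertices: (178.620,139.137) → (104.309,199.548) → (237.246,77.917). Open path.

; Generated by LaserGRBL
G21
G90
G00 X6.120 Y22.016
M3 S795
G1 X24.757 Y28.494 F1124
G1 X109.178 Y78.135
G1 X48.939 Y150.769
G1 X6.120 Y22.016
M5
G00 X125.301 Y133.219
M3 S795
G1 X209.241 Y133.219 F1124
G1 X209.241 Y123.734
G1 X125.301 Y123.734
G1 X125.301 Y133.219
M5
G00 X178.620 Y139.137
M3 S795
G1 X104.309 Y199.548 F1124
G1 X237.246 Y77.917
M5
G00 X0.000 Y0.000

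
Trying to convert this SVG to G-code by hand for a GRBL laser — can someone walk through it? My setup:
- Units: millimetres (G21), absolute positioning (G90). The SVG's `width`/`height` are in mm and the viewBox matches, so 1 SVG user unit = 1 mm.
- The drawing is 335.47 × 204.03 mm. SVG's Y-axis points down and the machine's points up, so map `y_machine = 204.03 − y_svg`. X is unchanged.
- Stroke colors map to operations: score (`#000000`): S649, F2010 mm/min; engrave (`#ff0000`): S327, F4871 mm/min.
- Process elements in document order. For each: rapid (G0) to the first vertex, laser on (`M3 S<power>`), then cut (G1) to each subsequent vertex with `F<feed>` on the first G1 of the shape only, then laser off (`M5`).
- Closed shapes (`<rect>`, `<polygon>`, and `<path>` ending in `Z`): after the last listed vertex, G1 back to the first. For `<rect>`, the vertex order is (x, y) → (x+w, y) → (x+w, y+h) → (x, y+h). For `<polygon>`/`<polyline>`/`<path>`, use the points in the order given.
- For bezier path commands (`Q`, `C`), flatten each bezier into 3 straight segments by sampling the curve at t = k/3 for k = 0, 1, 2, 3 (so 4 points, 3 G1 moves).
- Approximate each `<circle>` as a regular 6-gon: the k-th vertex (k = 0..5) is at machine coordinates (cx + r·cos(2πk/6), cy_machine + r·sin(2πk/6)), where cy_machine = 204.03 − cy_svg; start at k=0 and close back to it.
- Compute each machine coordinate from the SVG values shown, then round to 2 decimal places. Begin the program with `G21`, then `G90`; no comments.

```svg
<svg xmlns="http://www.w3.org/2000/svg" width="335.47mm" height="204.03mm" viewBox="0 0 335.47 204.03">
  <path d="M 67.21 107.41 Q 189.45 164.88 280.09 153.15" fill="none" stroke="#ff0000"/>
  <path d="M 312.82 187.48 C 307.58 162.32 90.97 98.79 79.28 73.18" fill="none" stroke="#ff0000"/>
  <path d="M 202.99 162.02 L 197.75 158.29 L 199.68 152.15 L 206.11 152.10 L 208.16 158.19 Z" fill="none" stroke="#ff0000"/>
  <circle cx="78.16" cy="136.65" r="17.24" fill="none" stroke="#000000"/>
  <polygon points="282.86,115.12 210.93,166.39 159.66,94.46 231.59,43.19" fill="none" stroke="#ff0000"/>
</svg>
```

Since the viewBox matches the mm dimensions, user units are millimetres directly. The only transform is the Y-flip y_m = 204.03 − y_svg.

Shape 1 is a quadratic bezier drawn with `<path>`. Its stroke #ff0000 means engrave at S327, F4871. After flipping Y the toolpath is (67.21,96.62) → (145.19,66.00) → (216.15,50.75) → (280.09,50.88).

Shape 2 is a cubic bezier drawn with `<path>`. Its stroke #ff0000 means engrave at S327, F4871. After flipping Y the toolpath is (312.82,16.55) → (252.54,51.67) → (143.86,95.43) → (79.28,130.85).

Shape 3 is a regular polygon drawn with `<path>`. Its stroke #ff0000 means engrave at S327, F4871. After flipping Y the toolpath is (202.99,42.01) → (197.75,45.74) → (199.68,51.88) → (206.11,51.93) → (208.16,45.84) → (202.99,42.01), returning to the start.

Shape 4 is a circle drawn with `<circle>`. Its stroke #000000 means score at S649, F2010. After flipping Y the toolpath is (95.40,67.38) → (86.78,82.31) → (69.54,82.31) → (60.92,67.38) → (69.54,52.45) → (86.78,52.45) → (95.40,67.38), returning to the start.

Shape 5 is a regular polygon drawn with `<polygon>`. Its stroke #ff0000 means engrave at S327, F4871. After flipping Y the toolpath is (282.86,88.91) → (210.93,37.64) → (159.66,109.57) → (231.59,160.84) → (282.86,88.91), returning to the start.

G21
G90
G0 X67.21 Y96.62
M3 S327
G1 X145.19 Y66.00 F4871
G1 X216.15 Y50.75
G1 X280.09 Y50.88
M5
G0 X312.82 Y16.55
M3 S327
G1 X252.54 Y51.67 F4871
G1 X143.86 Y95.43
G1 X79.28 Y130.85
M5
G0 X202.99 Y42.01
M3 S327
G1 X197.75 Y45.74 F4871
G1 X199.68 Y51.88
G1 X206.11 Y51.93
G1 X208.16 Y45.84
G1 X202.99 Y42.01
M5
G0 X95.40 Y67.38
M3 S649
G1 X86.78 Y82.31 F2010
G1 X69.54 Y82.31
G1 X60.92 Y67.38
G1 X69.54 Y52.45
G1 X86.78 Y52.45
G1 X95.40 Y67.38
M5
G0 X282.86 Y88.91
M3 S327
G1 X210.93 Y37.64 F4871
G1 X159.66 Y109.57
G1 X231.59 Y160.84
G1 X282.86 Y88.91
M5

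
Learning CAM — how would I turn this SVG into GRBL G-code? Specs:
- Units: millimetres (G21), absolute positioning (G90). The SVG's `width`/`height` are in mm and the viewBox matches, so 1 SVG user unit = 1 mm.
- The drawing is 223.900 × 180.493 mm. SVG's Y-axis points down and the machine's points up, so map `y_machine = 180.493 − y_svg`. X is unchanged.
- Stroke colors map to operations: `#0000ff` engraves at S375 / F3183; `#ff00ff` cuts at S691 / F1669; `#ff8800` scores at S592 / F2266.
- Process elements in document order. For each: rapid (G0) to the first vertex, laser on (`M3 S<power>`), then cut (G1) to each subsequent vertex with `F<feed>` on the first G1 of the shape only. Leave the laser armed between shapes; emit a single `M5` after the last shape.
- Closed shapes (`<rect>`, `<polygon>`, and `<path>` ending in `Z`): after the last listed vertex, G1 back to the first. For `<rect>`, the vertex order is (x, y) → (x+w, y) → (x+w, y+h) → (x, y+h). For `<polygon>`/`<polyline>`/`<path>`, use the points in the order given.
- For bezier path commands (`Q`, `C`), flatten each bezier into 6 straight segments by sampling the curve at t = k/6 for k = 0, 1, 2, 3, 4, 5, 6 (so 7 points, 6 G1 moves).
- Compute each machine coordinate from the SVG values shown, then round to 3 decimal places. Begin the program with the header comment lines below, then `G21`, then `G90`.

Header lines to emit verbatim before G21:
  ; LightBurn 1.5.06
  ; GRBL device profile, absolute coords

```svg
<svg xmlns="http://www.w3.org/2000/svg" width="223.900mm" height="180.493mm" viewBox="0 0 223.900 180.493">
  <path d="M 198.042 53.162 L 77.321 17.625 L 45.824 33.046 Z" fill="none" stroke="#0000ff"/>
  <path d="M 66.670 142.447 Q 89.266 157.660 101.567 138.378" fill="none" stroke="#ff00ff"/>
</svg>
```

; LightBurn 1.5.06
; GRBL device profile, absolute coords
G21
G90
G0 X198.042 Y127.331
M3 S375
G1 X77.321 Y162.868 F3183
G1 X45.824 Y147.447
G1 X198.042 Y127.331
G0 X66.670 Y38.046
M3 S691
G1 X73.916 Y33.933 F1669
G1 X80.590 Y31.737
G1 X86.692 Y31.457
G1 X92.222 Y33.093
G1 X97.181 Y36.646
G1 X101.567 Y42.115
M5

viewBox `0 0 223.900 180.493` with mm width/height → 1 unit = 1 mm. Flip: y_m = 180.493 − y_svg.

**Shape 1** — `<path>` closed polygon, stroke `#0000ff` → engrave (S375, F3183). Machine vertices: (198.042,127.331) → (77.321,162.868) → (45.824,147.447) → (198.042,127.331). Closed: final G1 returns to the first vertex.

**Shape 2** — `<path>` quadratic bezier, stroke `#ff00ff` → cut (S691, F1669). Control points (SVG): P0=(66.670,142.447), P1=(89.266,157.660), P2=(101.567,138.378); sampled at t=k/6. Machine vertices: (66.670,38.046) → (73.916,33.933) → (80.590,31.737) → (86.692,31.457) → (92.222,33.093) → (97.181,36.646) → (101.567,42.115). Open path.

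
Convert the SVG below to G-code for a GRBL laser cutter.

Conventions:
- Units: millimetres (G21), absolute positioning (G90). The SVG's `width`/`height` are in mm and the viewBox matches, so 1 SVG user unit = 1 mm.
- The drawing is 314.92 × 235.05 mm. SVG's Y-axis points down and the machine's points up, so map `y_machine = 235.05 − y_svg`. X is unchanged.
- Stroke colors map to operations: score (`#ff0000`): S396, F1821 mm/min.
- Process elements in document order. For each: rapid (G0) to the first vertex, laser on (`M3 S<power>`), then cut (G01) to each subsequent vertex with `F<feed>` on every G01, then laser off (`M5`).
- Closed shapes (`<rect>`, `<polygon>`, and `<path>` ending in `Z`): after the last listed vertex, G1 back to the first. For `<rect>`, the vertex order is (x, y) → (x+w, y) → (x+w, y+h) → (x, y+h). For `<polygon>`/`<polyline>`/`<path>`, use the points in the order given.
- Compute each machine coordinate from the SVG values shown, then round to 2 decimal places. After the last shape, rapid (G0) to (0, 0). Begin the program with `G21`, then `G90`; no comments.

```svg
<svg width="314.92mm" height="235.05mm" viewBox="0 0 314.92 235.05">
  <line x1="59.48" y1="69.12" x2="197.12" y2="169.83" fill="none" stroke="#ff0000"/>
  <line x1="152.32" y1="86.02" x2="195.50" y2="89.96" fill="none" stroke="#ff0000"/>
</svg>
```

G21
G90
G0 X59.48 Y165.93
M3 S396
G01 X197.12 Y65.22 F1821
M5
G0 X152.32 Y149.03
M3 S396
G01 X195.50 Y145.09 F1821
M5
G0 X0.00 Y0.00

1 u = 1 mm; y_m = 235.05 − y.

[1] `<line>` line segment, #ff0000→score S396 F1821: (59.48,165.93) → (197.12,65.22)

[2] `<line>` line segment, #ff0000→score S396 F1821: (152.32,149.03) → (195.50,145.09)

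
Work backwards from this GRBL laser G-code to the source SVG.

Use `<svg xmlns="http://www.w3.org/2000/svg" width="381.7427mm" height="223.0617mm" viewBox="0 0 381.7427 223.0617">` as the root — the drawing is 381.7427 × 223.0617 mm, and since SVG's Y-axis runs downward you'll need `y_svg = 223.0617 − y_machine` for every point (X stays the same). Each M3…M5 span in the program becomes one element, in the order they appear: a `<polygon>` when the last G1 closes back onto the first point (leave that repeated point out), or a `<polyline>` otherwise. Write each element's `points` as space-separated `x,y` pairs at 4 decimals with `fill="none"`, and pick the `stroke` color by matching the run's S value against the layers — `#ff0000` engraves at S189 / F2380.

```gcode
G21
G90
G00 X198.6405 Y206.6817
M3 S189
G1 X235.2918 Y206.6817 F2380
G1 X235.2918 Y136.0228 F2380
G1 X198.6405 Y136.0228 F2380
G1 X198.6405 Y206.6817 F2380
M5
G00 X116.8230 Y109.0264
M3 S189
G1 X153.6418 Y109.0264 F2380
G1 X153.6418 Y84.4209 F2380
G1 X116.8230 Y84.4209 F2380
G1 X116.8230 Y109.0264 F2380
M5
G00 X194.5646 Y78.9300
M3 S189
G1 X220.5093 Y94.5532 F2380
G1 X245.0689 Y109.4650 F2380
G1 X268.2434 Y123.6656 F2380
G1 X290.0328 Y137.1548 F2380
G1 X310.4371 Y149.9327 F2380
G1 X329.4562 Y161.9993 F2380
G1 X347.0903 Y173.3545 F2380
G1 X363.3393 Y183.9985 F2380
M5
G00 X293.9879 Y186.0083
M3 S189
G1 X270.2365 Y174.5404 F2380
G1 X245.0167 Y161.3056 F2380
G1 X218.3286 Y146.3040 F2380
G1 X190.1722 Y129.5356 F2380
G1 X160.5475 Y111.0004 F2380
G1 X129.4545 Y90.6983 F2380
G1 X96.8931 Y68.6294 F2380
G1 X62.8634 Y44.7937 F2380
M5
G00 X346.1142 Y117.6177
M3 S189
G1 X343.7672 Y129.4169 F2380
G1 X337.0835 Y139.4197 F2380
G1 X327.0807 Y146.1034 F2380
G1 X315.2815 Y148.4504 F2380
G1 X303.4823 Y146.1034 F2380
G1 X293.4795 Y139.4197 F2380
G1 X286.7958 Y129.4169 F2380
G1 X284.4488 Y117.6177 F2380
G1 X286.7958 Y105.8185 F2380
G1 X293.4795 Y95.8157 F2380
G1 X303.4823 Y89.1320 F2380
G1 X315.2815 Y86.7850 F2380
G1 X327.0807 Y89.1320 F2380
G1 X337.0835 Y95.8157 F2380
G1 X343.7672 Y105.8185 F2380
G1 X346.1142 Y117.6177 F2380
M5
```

<svg xmlns="http://www.w3.org/2000/svg" width="381.7427mm" height="223.0617mm" viewBox="0 0 381.7427 223.0617">
  <polygon points="198.6405,16.3800 235.2918,16.3800 235.2918,87.0389 198.6405,87.0389" fill="none" stroke="#ff0000"/>
  <polygon points="116.8230,114.0353 153.6418,114.0353 153.6418,138.6408 116.8230,138.6408" fill="none" stroke="#ff0000"/>
  <polyline points="194.5646,144.1317 220.5093,128.5085 245.0689,113.5967 268.2434,99.3961 290.0328,85.9069 310.4371,73.1290 329.4562,61.0624 347.0903,49.7072 363.3393,39.0632" fill="none" stroke="#ff0000"/>
  <polyline points="293.9879,37.0534 270.2365,48.5213 245.0167,61.7561 218.3286,76.7577 190.1722,93.5261 160.5475,112.0613 129.4545,132.3634 96.8931,154.4323 62.8634,178.2680" fill="none" stroke="#ff0000"/>
  <polygon points="346.1142,105.4440 343.7672,93.6448 337.0835,83.6420 327.0807,76.9583 315.2815,74.6113 303.4823,76.9583 293.4795,83.6420 286.7958,93.6448 284.4488,105.4440 286.7958,117.2432 293.4795,127.2460 303.4823,133.9297 315.2815,136.2767 327.0807,133.9297 337.0835,127.2460 343.7672,117.2432" fill="none" stroke="#ff0000"/>
</svg>

y_svg = 223.0617 − y_m. Every run uses S189, so all elements get stroke `#ff0000` (engrave).

[1] closed run; points: 198.6405,16.3800 235.2918,16.3800 235.2918,87.0389 198.6405,87.0389

[2] closed run; points: 116.8230,114.0353 153.6418,114.0353 153.6418,138.6408 116.8230,138.6408

[3] open run; points: 194.5646,144.1317 220.5093,128.5085 245.0689,113.5967 268.2434,99.3961 290.0328,85.9069 310.4371,73.1290 329.4562,61.0624 347.0903,49.7072 363.3393,39.0632

[4] open run; points: 293.9879,37.0534 270.2365,48.5213 245.0167,61.7561 218.3286,76.7577 190.1722,93.5261 160.5475,112.0613 129.4545,132.3634 96.8931,154.4323 62.8634,178.2680

[5] closed run; points: 346.1142,105.4440 343.7672,93.6448 337.0835,83.6420 327.0807,76.9583 315.2815,74.6113 303.4823,76.9583 293.4795,83.6420 286.7958,93.6448 284.4488,105.4440 286.7958,117.2432 293.4795,127.2460 303.4823,133.9297 315.2815,136.2767 327.0807,133.9297 337.0835,127.2460 343.7672,117.2432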